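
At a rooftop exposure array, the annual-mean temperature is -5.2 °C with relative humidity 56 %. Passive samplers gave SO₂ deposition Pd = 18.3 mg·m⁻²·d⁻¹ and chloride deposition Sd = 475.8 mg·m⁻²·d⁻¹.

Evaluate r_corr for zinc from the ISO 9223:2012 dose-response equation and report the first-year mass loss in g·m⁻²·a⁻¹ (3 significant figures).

zinc: f(T) = +0.038·(T−10) [T≤10 °C] = -0.5776
  sulphur-dioxide contribution → 0.3419 μm/a
  chloride contribution → 0.5913 μm/a
  total first-year rate 0.9332 μm/a
Convert to mass loss: 0.9332 μm/a × 7.14 g/cm³ = 6.663 g·m⁻²·a⁻¹

r_corr = 6.66 g·m⁻²·a⁻¹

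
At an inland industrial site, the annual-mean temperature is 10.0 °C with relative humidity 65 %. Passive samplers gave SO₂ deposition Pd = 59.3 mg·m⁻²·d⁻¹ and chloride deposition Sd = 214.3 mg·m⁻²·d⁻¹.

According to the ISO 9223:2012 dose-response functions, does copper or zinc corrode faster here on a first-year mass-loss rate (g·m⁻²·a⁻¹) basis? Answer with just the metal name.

zinc

copper: T≤10 °C ⇒ hinge +0.126·(10.0−10) = +0.0000
  sulphur-dioxide contribution → 0.7092 μm/a
  chloride contribution → 0.7399 μm/a
  total first-year rate 1.449 μm/a
  mass loss = 1.449 μm/a × 8.96 g/cm³ = 12.98 g·m⁻²·a⁻¹
zinc: T≤10 °C ⇒ hinge +0.038·(10.0−10) = +0.0000
  sulphur-dioxide contribution → 1.546 μm/a
  chloride contribution → 1.468 μm/a
  ⇒ r_corr(zinc) = 3.014 μm/a
  mass loss = 3.014 μm/a × 7.14 g/cm³ = 21.52 g·m⁻²·a⁻¹
Ordering by g·m⁻²·a⁻¹: zinc (21.5) > copper (13)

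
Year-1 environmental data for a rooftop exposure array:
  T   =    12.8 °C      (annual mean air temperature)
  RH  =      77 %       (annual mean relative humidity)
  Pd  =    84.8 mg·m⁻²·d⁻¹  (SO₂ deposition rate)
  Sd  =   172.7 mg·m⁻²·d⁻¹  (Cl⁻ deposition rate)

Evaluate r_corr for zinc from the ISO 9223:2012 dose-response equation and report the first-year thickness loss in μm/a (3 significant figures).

r_corr = 4.39 μm/a

zinc: T>10 °C ⇒ hinge -0.071·(12.8−10) = -0.1988
  SO₂ term: 0.0129·84.8^0.44·exp(0.046·77-0.1988) = 2.576
  Cl⁻ term: 0.0175·172.7^0.57·exp(0.008·77+0.085·12.8) = 1.813
  sum: 2.576 + 1.813 → r_corr = 4.389 μm/a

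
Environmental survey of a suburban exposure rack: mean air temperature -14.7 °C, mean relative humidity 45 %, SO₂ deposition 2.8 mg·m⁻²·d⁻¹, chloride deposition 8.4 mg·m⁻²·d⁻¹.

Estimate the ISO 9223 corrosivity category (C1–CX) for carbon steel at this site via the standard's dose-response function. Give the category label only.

C1

carbon steel: f(T) = +0.150·(T−10) [T≤10 °C] = -3.7050
  Pd branch = 1.77·Pd^0.52·e^(0.02·RH+f) = 0.1829 μm/a
  Cl⁻ term: 0.102·8.4^0.62·exp(0.033·45+0.04·-14.7) = 0.9359
  r_corr = 0.1829 + 0.9359 = 1.119 μm/a
ISO 9223 Table 2 (carbon steel): 0 < 1.12 ≤ 1.3 μm/a ⇒ C1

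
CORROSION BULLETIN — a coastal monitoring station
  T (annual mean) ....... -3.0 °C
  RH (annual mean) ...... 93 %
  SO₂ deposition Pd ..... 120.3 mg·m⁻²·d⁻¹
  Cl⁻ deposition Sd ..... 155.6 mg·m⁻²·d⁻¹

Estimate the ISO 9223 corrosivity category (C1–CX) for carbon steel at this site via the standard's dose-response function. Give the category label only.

carbon steel: f(T) = +0.150·(T−10) [T≤10 °C] = -1.9500
  Pd branch = 1.77·Pd^0.52·e^(0.02·RH+f) = 19.53 μm/a
  Sd branch = 0.102·Sd^0.62·e^(0.033·RH+0.04·T) = 44.5 μm/a
  sum: 19.53 + 44.5 → r_corr = 64.03 μm/a
ISO 9223 Table 2 (carbon steel): 50 < 64 ≤ 80 μm/a ⇒ C4

C4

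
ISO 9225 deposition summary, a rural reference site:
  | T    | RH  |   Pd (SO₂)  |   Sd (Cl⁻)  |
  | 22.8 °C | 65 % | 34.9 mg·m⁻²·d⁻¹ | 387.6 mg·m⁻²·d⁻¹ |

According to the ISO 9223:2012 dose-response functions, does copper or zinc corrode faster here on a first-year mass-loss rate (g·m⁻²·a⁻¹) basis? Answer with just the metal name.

zinc

copper: temperature factor f = -0.080·(12.8) = -1.0240
  Pd branch = 0.0053·Pd^0.26·e^(0.059·RH+f) = 0.2219 μm/a
  Sd branch = 0.01025·Sd^0.27·e^(0.036·RH+0.049·T) = 1.626 μm/a
  sum: 0.2219 + 1.626 → r_corr = 1.848 μm/a
  mass loss = 1.848 μm/a × 8.96 g/cm³ = 16.55 g·m⁻²·a⁻¹
zinc: temperature factor f = -0.071·(12.8) = -0.9088
  Pd branch = 0.0129·Pd^0.44·e^(0.046·RH+f) = 0.4935 μm/a
  Cl⁻ term: 0.0175·387.6^0.57·exp(0.008·65+0.085·22.8) = 6.108
  sum: 0.4935 + 6.108 → r_corr = 6.602 μm/a
  mass loss = 6.602 μm/a × 7.14 g/cm³ = 47.14 g·m⁻²·a⁻¹
Ordering by g·m⁻²·a⁻¹: zinc (47.1) > copper (16.6)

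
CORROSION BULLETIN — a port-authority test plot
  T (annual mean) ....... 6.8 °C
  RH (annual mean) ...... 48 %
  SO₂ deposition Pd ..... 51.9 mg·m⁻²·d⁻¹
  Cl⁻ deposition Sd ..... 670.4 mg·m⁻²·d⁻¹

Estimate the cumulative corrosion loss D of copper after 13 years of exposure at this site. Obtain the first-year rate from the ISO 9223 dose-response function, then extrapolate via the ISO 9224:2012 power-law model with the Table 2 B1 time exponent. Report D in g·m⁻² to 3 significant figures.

D(13) = 31.5 g·m⁻²

copper: T≤10 °C ⇒ hinge +0.126·(6.8−10) = -0.4032
  SO₂ term: 0.0053·51.9^0.26·exp(0.059·48-0.4032) = 0.1679
  Cl⁻ term: 0.01025·670.4^0.27·exp(0.036·48+0.049·6.8) = 0.4667
  r_corr = 0.1679 + 0.4667 = 0.6346 μm/a
Long-term exponent b (ISO 9224 Table 2, B1) = 0.667
  D(13) = 0.6346 × 13^0.667 = 0.6346 × 5.534 = 3.511 μm
  Mass loss = 3.511 μm × 8.96 g/cm³ = 31.46 g·m⁻²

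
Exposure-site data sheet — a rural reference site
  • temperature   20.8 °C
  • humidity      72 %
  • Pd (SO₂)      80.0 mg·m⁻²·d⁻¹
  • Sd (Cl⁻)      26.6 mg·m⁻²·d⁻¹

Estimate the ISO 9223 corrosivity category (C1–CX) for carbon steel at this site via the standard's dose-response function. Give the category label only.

C4

carbon steel: f(T) = -0.054·(T−10) [T>10 °C] = -0.5832
  Pd branch = 1.77·Pd^0.52·e^(0.02·RH+f) = 40.71 μm/a
  Cl⁻ term: 0.102·26.6^0.62·exp(0.033·72+0.04·20.8) = 19.29
  r_corr = 40.71 + 19.29 = 59.99 μm/a
ISO 9223 Table 2 (carbon steel): 50 < 60 ≤ 80 μm/a ⇒ C4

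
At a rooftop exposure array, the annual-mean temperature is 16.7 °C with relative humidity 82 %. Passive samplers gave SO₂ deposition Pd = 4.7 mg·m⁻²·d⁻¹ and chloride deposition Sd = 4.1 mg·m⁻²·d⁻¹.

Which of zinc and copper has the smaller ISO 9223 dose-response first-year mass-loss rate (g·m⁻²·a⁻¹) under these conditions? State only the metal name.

zinc: f(T) = -0.071·(T−10) [T>10 °C] = -0.4757
  SO₂ term: 0.0129·4.7^0.44·exp(0.046·82-0.4757) = 0.6885
  Sd branch = 0.0175·Sd^0.57·e^(0.008·RH+0.085·T) = 0.3117 μm/a
  sum: 0.6885 + 0.3117 → r_corr = 1 μm/a
  mass loss = 1 μm/a × 7.14 g/cm³ = 7.141 g·m⁻²·a⁻¹
copper: f(T) = -0.080·(T−10) [T>10 °C] = -0.5360
  SO₂ term: 0.0053·4.7^0.26·exp(0.059·82-0.5360) = 0.5853
  Cl⁻ term: 0.01025·4.1^0.27·exp(0.036·82+0.049·16.7) = 0.651
  sum: 0.5853 + 0.651 → r_corr = 1.236 μm/a
  mass loss = 1.236 μm/a × 8.96 g/cm³ = 11.08 g·m⁻²·a⁻¹
Ordering by g·m⁻²·a⁻¹: copper (11.1) > zinc (7.14)

zinc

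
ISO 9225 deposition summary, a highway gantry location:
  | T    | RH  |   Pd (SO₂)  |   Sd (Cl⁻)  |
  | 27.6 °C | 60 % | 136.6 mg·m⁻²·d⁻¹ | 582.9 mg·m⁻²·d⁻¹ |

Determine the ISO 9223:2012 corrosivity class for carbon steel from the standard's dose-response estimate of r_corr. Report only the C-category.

C5

carbon steel: temperature factor f = -0.054·(17.6) = -0.9504
  sulphur-dioxide contribution → 29.3 μm/a
  chloride contribution → 115.5 μm/a
  total first-year rate 144.8 μm/a
ISO 9223 Table 2 (carbon steel): 80 < 145 ≤ 200 μm/a ⇒ C5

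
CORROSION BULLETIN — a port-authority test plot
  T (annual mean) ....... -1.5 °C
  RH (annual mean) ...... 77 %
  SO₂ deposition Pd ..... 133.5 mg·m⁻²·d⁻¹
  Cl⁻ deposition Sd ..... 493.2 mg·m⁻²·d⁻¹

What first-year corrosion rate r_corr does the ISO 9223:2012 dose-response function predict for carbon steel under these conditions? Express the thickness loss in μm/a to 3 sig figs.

r_corr = 75.7 μm/a

carbon steel: temperature factor f = +0.150·(-11.5) = -1.7250
  Pd branch = 1.77·Pd^0.52·e^(0.02·RH+f) = 18.74 μm/a
  Cl⁻ term: 0.102·493.2^0.62·exp(0.033·77+0.04·-1.5) = 56.98
  sum: 18.74 + 56.98 → r_corr = 75.73 μm/a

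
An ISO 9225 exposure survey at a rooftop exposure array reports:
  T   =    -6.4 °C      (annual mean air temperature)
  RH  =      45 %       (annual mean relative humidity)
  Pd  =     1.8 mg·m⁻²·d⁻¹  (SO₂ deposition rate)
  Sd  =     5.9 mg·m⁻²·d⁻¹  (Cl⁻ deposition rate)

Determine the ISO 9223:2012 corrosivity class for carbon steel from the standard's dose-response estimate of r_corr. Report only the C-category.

carbon steel: T≤10 °C ⇒ hinge +0.150·(-6.4−10) = -2.4600
  Pd branch = 1.77·Pd^0.52·e^(0.02·RH+f) = 0.5049 μm/a
  Cl⁻ term: 0.102·5.9^0.62·exp(0.033·45+0.04·-6.4) = 1.048
  r_corr = 0.5049 + 1.048 = 1.553 μm/a
1.55 μm/a falls in (1.3, 25] for carbon steel → category C2

C2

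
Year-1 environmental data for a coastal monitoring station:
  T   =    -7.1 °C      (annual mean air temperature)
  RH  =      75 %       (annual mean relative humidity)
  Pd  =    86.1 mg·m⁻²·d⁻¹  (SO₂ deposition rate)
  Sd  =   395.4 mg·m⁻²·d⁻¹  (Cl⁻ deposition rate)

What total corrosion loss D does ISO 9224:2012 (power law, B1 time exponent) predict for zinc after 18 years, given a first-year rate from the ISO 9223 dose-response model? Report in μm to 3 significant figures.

zinc: f(T) = +0.038·(T−10) [T≤10 °C] = -0.6498
  Pd branch = 0.0129·Pd^0.44·e^(0.046·RH+f) = 1.507 μm/a
  Cl⁻ term: 0.0175·395.4^0.57·exp(0.008·75+0.085·-7.1) = 0.527
  sum: 1.507 + 0.527 → r_corr = 2.034 μm/a
Power-law: D(18) = r_corr · 18^0.813
  D(18) = 2.034 × 18^0.813 = 2.034 × 10.48 = 21.32 μm

D(18) = 21.3 μm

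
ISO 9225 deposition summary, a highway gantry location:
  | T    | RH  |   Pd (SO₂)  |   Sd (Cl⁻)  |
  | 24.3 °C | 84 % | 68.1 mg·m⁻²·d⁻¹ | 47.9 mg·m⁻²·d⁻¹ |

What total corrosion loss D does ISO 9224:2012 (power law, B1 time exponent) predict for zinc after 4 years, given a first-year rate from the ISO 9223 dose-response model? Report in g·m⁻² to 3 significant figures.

zinc: T>10 °C ⇒ hinge -0.071·(24.3−10) = -1.0153
  sulphur-dioxide contribution → 1.427 μm/a
  chloride contribution → 2.453 μm/a
  total first-year rate 3.88 μm/a
Power-law: D(4) = r_corr · 4^0.813
  D(4) = 3.88 × 4^0.813 = 3.88 × 3.087 = 11.98 μm
  Mass loss = 11.98 μm × 7.14 g/cm³ = 85.5 g·m⁻²

D(4) = 85.5 g·m⁻²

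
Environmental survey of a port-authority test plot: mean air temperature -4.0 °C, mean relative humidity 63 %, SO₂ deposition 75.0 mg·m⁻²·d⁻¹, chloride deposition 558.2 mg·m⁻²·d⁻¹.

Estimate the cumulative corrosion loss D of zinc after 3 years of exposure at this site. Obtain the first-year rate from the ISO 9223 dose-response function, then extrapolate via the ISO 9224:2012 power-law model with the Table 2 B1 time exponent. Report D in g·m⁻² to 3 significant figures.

D(3) = 29.3 g·m⁻²

zinc: f(T) = +0.038·(T−10) [T≤10 °C] = -0.5320
  SO₂ term: 0.0129·75.0^0.44·exp(0.046·63-0.5320) = 0.9187
  Cl⁻ term: 0.0175·558.2^0.57·exp(0.008·63+0.085·-4.0) = 0.7585
  sum: 0.9187 + 0.7585 → r_corr = 1.677 μm/a
ISO 9224: D(t) = r_corr · t^b with b = 0.813 (zinc, B1)
  D(3) = 1.677 × 3^0.813 = 1.677 × 2.443 = 4.097 μm
  Mass loss = 4.097 μm × 7.14 g/cm³ = 29.25 g·m⁻²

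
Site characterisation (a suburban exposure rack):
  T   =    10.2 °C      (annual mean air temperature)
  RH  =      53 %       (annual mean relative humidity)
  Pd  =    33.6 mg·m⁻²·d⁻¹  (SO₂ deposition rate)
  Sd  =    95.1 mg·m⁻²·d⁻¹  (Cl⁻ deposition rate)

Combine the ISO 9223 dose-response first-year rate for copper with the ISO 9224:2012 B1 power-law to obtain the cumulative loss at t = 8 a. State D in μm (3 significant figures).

copper: T>10 °C ⇒ hinge -0.080·(10.2−10) = -0.0160
  SO₂ term: 0.0053·33.6^0.26·exp(0.059·53-0.0160) = 0.2966
  Cl⁻ term: 0.01025·95.1^0.27·exp(0.036·53+0.049·10.2) = 0.3895
  r_corr = 0.2966 + 0.3895 = 0.6861 μm/a
ISO 9224: D(t) = r_corr · t^b with b = 0.667 (copper, B1)
  D(8) = 0.6861 × 8^0.667 = 0.6861 × 4.003 = 2.746 μm

D(8) = 2.75 μm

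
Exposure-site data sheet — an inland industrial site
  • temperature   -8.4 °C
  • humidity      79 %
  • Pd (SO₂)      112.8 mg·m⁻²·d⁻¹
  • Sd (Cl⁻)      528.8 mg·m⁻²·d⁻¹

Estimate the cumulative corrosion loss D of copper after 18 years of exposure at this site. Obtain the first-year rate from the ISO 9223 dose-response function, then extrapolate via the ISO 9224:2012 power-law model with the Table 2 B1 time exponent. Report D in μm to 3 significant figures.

D(18) = 5.66 μm

copper: f(T) = +0.126·(T−10) [T≤10 °C] = -2.3184
  SO₂ term: 0.0053·112.8^0.26·exp(0.059·79-2.3184) = 0.1885
  Cl⁻ term: 0.01025·528.8^0.27·exp(0.036·79+0.049·-8.4) = 0.6344
  r_corr = 0.1885 + 0.6344 = 0.8229 μm/a
Long-term exponent b (ISO 9224 Table 2, B1) = 0.667
  D(18) = 0.8229 × 18^0.667 = 0.8229 × 6.875 = 5.657 μm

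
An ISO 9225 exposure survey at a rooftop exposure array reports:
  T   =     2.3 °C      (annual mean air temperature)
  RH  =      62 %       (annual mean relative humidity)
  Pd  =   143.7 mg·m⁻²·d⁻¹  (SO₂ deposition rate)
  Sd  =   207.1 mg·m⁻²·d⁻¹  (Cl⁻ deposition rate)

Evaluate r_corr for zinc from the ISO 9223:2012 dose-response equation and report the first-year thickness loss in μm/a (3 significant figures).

r_corr = 2.21 μm/a

zinc: f(T) = +0.038·(T−10) [T≤10 °C] = -0.2926
  sulphur-dioxide contribution → 1.484 μm/a
  chloride contribution → 0.7304 μm/a
  ⇒ r_corr(zinc) = 2.214 μm/a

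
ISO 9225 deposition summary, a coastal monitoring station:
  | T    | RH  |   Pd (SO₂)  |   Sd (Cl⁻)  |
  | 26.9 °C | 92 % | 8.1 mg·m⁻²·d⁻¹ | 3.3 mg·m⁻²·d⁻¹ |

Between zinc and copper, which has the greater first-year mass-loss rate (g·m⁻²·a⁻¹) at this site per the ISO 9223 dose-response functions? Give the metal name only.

copper

zinc: f(T) = -0.071·(T−10) [T>10 °C] = -1.1999
  Pd branch = 0.0129·Pd^0.44·e^(0.046·RH+f) = 0.6717 μm/a
  Cl⁻ term: 0.0175·3.3^0.57·exp(0.008·92+0.085·26.9) = 0.71
  r_corr = 0.6717 + 0.71 = 1.382 μm/a
  mass loss = 1.382 μm/a × 7.14 g/cm³ = 9.865 g·m⁻²·a⁻¹
copper: f(T) = -0.080·(T−10) [T>10 °C] = -1.3520
  SO₂ term: 0.0053·8.1^0.26·exp(0.059·92-1.3520) = 0.5379
  Cl⁻ term: 0.01025·3.3^0.27·exp(0.036·92+0.049·26.9) = 1.451
  r_corr = 0.5379 + 1.451 = 1.988 μm/a
  mass loss = 1.988 μm/a × 8.96 g/cm³ = 17.82 g·m⁻²·a⁻¹
Ordering by g·m⁻²·a⁻¹: copper (17.8) > zinc (9.86)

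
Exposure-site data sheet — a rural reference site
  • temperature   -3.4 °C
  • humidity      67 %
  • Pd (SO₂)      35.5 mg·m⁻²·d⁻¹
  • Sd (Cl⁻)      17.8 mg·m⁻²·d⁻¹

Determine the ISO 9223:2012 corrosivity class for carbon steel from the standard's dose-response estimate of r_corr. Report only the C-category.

C2

carbon steel: temperature factor f = +0.150·(-13.4) = -2.0100
  Pd branch = 1.77·Pd^0.52·e^(0.02·RH+f) = 5.796 μm/a
  Cl⁻ term: 0.102·17.8^0.62·exp(0.033·67+0.04·-3.4) = 4.842
  r_corr = 5.796 + 4.842 = 10.64 μm/a
Category bounds: 1.3…25 μm/a bracket r_corr ⇒ C2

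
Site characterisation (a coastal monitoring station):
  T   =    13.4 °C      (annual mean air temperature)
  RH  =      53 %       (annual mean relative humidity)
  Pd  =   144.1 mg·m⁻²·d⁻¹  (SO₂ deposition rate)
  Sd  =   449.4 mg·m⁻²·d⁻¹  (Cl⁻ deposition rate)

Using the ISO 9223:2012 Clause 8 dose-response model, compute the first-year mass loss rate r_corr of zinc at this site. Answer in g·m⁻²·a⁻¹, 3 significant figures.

r_corr = 26.8 g·m⁻²·a⁻¹

zinc: T>10 °C ⇒ hinge -0.071·(13.4−10) = -0.2414
  sulphur-dioxide contribution → 1.034 μm/a
  chloride contribution → 2.715 μm/a
  total first-year rate 3.749 μm/a
Convert to mass loss: 3.749 μm/a × 7.14 g/cm³ = 26.77 g·m⁻²·a⁻¹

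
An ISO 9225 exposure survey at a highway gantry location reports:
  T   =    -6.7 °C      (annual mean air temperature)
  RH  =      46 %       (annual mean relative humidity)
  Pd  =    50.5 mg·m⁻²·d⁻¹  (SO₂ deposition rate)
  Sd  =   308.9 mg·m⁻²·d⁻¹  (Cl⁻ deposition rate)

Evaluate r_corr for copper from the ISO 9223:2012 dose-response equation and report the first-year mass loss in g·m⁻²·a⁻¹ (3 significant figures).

copper: f(T) = +0.126·(T−10) [T≤10 °C] = -2.1042
  SO₂ term: 0.0053·50.5^0.26·exp(0.059·46-2.1042) = 0.02704
  Sd branch = 0.01025·Sd^0.27·e^(0.036·RH+0.049·T) = 0.1818 μm/a
  sum: 0.02704 + 0.1818 → r_corr = 0.2088 μm/a
Convert to mass loss: 0.2088 μm/a × 8.96 g/cm³ = 1.871 g·m⁻²·a⁻¹

r_corr = 1.87 g·m⁻²·a⁻¹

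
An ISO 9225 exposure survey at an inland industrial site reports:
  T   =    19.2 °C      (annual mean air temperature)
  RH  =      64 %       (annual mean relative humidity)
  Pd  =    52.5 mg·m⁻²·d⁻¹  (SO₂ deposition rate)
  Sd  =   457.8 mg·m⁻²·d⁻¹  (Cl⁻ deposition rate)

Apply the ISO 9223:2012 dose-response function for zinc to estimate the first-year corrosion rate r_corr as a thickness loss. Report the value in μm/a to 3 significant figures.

zinc: f(T) = -0.071·(T−10) [T>10 °C] = -0.6532
  SO₂ term: 0.0129·52.5^0.44·exp(0.046·64-0.6532) = 0.7284
  Cl⁻ term: 0.0175·457.8^0.57·exp(0.008·64+0.085·19.2) = 4.906
  r_corr = 0.7284 + 4.906 = 5.635 μm/a

r_corr = 5.63 μm/a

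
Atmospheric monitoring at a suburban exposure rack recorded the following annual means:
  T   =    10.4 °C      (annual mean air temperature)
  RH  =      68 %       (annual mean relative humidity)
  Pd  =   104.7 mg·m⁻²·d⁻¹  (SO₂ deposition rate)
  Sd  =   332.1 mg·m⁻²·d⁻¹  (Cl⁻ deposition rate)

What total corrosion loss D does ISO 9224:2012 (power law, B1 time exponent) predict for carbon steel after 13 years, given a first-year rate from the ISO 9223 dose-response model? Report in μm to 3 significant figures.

carbon steel: f(T) = -0.054·(T−10) [T>10 °C] = -0.0216
  sulphur-dioxide contribution → 75.79 μm/a
  chloride contribution → 53.33 μm/a
  ⇒ r_corr(carbon steel) = 129.1 μm/a
ISO 9224: D(t) = r_corr · t^b with b = 0.523 (carbon steel, B1)
  D(13) = 129.1 × 13^0.523 = 129.1 × 3.825 = 493.9 μm

D(13) = 494 μm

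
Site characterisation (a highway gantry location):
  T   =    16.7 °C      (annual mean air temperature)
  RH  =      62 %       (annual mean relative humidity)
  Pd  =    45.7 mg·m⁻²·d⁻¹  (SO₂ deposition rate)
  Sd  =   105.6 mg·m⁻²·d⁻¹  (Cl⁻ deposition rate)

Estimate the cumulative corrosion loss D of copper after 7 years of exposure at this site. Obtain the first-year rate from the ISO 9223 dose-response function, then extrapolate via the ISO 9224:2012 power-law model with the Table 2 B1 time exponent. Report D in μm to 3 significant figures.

D(7) = 3.98 μm

copper: T>10 °C ⇒ hinge -0.080·(16.7−10) = -0.5360
  Pd branch = 0.0053·Pd^0.26·e^(0.059·RH+f) = 0.3249 μm/a
  Sd branch = 0.01025·Sd^0.27·e^(0.036·RH+0.049·T) = 0.7618 μm/a
  sum: 0.3249 + 0.7618 → r_corr = 1.087 μm/a
Power-law: D(7) = r_corr · 7^0.667
  D(7) = 1.087 × 7^0.667 = 1.087 × 3.662 = 3.979 μm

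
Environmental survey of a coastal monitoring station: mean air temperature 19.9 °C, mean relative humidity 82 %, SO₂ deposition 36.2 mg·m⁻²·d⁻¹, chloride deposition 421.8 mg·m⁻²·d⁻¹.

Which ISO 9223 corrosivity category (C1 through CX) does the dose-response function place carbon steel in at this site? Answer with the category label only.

C5

carbon steel: T>10 °C ⇒ hinge -0.054·(19.9−10) = -0.5346
  Pd branch = 1.77·Pd^0.52·e^(0.02·RH+f) = 34.56 μm/a
  Sd branch = 0.102·Sd^0.62·e^(0.033·RH+0.04·T) = 143.6 μm/a
  sum: 34.56 + 143.6 → r_corr = 178.1 μm/a
ISO 9223 Table 2 (carbon steel): 80 < 178 ≤ 200 μm/a ⇒ C5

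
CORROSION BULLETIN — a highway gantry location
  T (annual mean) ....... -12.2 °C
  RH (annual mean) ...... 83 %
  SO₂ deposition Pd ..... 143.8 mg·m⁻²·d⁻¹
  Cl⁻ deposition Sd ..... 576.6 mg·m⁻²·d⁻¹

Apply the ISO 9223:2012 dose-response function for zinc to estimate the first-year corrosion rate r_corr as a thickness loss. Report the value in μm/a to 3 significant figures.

zinc: temperature factor f = +0.038·(-22.2) = -0.8436
  sulphur-dioxide contribution → 2.248 μm/a
  chloride contribution → 0.4516 μm/a
  total first-year rate 2.699 μm/a

r_corr = 2.70 μm/a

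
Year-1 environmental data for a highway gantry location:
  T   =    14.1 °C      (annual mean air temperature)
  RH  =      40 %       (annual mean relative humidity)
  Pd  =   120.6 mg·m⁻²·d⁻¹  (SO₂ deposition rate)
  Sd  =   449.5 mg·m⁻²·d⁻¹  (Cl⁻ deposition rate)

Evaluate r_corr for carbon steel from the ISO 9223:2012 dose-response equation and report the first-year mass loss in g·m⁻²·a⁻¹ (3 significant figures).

r_corr = 532 g·m⁻²·a⁻¹

carbon steel: f(T) = -0.054·(T−10) [T>10 °C] = -0.2214
  Pd branch = 1.77·Pd^0.52·e^(0.02·RH+f) = 38.16 μm/a
  Sd branch = 0.102·Sd^0.62·e^(0.033·RH+0.04·T) = 29.61 μm/a
  sum: 38.16 + 29.61 → r_corr = 67.77 μm/a
Convert to mass loss: 67.77 μm/a × 7.85 g/cm³ = 532 g·m⁻²·a⁻¹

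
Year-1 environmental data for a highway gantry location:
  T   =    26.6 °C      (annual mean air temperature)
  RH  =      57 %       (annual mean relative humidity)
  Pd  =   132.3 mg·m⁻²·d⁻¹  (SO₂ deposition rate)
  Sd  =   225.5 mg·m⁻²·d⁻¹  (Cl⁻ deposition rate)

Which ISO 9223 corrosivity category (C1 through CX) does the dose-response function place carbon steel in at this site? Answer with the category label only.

carbon steel: f(T) = -0.054·(T−10) [T>10 °C] = -0.8964
  sulphur-dioxide contribution → 28.64 μm/a
  chloride contribution → 55.79 μm/a
  total first-year rate 84.43 μm/a
ISO 9223 Table 2 (carbon steel): 80 < 84.4 ≤ 200 μm/a ⇒ C5

C5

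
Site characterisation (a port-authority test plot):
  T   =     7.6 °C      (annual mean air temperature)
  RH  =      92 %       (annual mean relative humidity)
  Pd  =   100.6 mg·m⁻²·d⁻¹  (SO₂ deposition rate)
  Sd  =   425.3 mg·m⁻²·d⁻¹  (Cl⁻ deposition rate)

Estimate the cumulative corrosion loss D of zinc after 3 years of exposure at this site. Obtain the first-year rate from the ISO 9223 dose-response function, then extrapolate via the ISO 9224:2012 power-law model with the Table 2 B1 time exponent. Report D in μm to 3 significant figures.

zinc: T≤10 °C ⇒ hinge +0.038·(7.6−10) = -0.0912
  Pd branch = 0.0129·Pd^0.44·e^(0.046·RH+f) = 6.167 μm/a
  Cl⁻ term: 0.0175·425.3^0.57·exp(0.008·92+0.085·7.6) = 2.196
  sum: 6.167 + 2.196 → r_corr = 8.363 μm/a
Long-term exponent b (ISO 9224 Table 2, B1) = 0.813
  D(3) = 8.363 × 3^0.813 = 8.363 × 2.443 = 20.43 μm

D(3) = 20.4 μm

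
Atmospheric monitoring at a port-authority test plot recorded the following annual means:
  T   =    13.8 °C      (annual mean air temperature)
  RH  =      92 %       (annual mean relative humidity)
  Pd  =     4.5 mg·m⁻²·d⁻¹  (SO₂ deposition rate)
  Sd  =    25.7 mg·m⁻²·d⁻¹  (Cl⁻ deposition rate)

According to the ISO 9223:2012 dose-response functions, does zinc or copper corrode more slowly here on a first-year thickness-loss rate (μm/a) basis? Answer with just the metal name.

zinc

zinc: T>10 °C ⇒ hinge -0.071·(13.8−10) = -0.2698
  SO₂ term: 0.0129·4.5^0.44·exp(0.046·92-0.2698) = 1.315
  Cl⁻ term: 0.0175·25.7^0.57·exp(0.008·92+0.085·13.8) = 0.7512
  sum: 1.315 + 0.7512 → r_corr = 2.066 μm/a
copper: T>10 °C ⇒ hinge -0.080·(13.8−10) = -0.3040
  Pd branch = 0.0053·Pd^0.26·e^(0.059·RH+f) = 1.317 μm/a
  Sd branch = 0.01025·Sd^0.27·e^(0.036·RH+0.049·T) = 1.329 μm/a
  r_corr = 1.317 + 1.329 = 2.645 μm/a
Ordering by μm/a: copper (2.65) > zinc (2.07)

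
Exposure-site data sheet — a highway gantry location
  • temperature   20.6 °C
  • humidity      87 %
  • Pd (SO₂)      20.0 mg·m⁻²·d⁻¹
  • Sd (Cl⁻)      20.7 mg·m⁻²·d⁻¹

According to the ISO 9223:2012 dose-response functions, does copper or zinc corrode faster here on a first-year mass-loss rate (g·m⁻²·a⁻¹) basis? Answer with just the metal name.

copper: T>10 °C ⇒ hinge -0.080·(20.6−10) = -0.8480
  Pd branch = 0.0053·Pd^0.26·e^(0.059·RH+f) = 0.8385 μm/a
  Cl⁻ term: 0.01025·20.7^0.27·exp(0.036·87+0.049·20.6) = 1.461
  sum: 0.8385 + 1.461 → r_corr = 2.299 μm/a
  mass loss = 2.299 μm/a × 8.96 g/cm³ = 20.6 g·m⁻²·a⁻¹
zinc: temperature factor f = -0.071·(10.6) = -0.7526
  SO₂ term: 0.0129·20.0^0.44·exp(0.046·87-0.7526) = 1.242
  Cl⁻ term: 0.0175·20.7^0.57·exp(0.008·87+0.085·20.6) = 1.137
  sum: 1.242 + 1.137 → r_corr = 2.38 μm/a
  mass loss = 2.38 μm/a × 7.14 g/cm³ = 16.99 g·m⁻²·a⁻¹
Ordering by g·m⁻²·a⁻¹: copper (20.6) > zinc (17)

copper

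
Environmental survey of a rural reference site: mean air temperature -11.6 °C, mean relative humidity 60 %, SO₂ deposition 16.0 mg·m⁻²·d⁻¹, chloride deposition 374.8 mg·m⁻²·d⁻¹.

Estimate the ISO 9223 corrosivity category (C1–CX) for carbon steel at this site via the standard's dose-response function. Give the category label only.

carbon steel: temperature factor f = +0.150·(-21.6) = -3.2400
  sulphur-dioxide contribution → 0.9731 μm/a
  chloride contribution → 18.31 μm/a
  ⇒ r_corr(carbon steel) = 19.29 μm/a
ISO 9223 Table 2 (carbon steel): 1.3 < 19.3 ≤ 25 μm/a ⇒ C2

C2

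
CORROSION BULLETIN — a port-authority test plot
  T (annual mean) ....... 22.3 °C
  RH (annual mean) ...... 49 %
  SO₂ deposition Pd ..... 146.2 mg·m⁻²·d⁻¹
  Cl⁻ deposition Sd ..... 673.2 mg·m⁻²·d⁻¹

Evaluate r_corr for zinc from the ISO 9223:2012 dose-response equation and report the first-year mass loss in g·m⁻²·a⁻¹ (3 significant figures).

zinc: temperature factor f = -0.071·(12.3) = -0.8733
  sulphur-dioxide contribution → 0.46 μm/a
  chloride contribution → 7.056 μm/a
  total first-year rate 7.516 μm/a
Convert to mass loss: 7.516 μm/a × 7.14 g/cm³ = 53.66 g·m⁻²·a⁻¹

r_corr = 53.7 g·m⁻²·a⁻¹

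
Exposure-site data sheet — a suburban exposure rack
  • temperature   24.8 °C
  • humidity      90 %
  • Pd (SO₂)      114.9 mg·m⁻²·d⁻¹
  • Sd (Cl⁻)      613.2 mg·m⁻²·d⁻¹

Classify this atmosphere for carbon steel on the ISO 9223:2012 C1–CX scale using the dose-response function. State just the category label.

CX

carbon steel: f(T) = -0.054·(T−10) [T>10 °C] = -0.7992
  SO₂ term: 1.77·114.9^0.52·exp(0.02·90-0.7992) = 56.75
  Sd branch = 0.102·Sd^0.62·e^(0.033·RH+0.04·T) = 286.8 μm/a
  sum: 56.75 + 286.8 → r_corr = 343.6 μm/a
344 μm/a falls in (200, 700] for carbon steel → category CX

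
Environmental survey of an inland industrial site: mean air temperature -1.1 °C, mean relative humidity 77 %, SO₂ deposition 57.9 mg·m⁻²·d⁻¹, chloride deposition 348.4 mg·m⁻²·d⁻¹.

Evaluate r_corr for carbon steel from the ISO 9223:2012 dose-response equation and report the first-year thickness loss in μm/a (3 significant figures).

r_corr = 59.6 μm/a

carbon steel: temperature factor f = +0.150·(-11.1) = -1.6650
  sulphur-dioxide contribution → 12.89 μm/a
  chloride contribution → 46.68 μm/a
  total first-year rate 59.57 μm/a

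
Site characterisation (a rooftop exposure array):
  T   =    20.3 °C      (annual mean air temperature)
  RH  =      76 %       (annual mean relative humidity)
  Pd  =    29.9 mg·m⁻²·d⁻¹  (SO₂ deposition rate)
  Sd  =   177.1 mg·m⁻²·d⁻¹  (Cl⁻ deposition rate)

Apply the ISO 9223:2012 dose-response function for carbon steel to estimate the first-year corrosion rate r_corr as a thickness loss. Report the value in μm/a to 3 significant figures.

carbon steel: f(T) = -0.054·(T−10) [T>10 °C] = -0.5562
  SO₂ term: 1.77·29.9^0.52·exp(0.02·76-0.5562) = 27.16
  Sd branch = 0.102·Sd^0.62·e^(0.033·RH+0.04·T) = 69.88 μm/a
  sum: 27.16 + 69.88 → r_corr = 97.04 μm/a

r_corr = 97.0 μm/a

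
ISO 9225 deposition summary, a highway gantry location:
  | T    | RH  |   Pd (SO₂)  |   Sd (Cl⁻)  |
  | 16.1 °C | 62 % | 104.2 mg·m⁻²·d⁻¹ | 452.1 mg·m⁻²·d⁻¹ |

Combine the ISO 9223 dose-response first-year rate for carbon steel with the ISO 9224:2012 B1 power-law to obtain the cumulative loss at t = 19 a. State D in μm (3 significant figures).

carbon steel: T>10 °C ⇒ hinge -0.054·(16.1−10) = -0.3294
  Pd branch = 1.77·Pd^0.52·e^(0.02·RH+f) = 49.29 μm/a
  Sd branch = 0.102·Sd^0.62·e^(0.033·RH+0.04·T) = 66.54 μm/a
  sum: 49.29 + 66.54 → r_corr = 115.8 μm/a
ISO 9224: D(t) = r_corr · t^b with b = 0.523 (carbon steel, B1)
  D(19) = 115.8 × 19^0.523 = 115.8 × 4.664 = 540.3 μm

D(19) = 540 μm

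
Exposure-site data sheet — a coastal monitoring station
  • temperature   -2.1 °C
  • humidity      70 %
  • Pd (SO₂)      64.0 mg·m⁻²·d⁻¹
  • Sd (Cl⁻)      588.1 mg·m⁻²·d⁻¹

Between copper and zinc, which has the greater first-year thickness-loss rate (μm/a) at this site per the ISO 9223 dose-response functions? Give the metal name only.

copper: T≤10 °C ⇒ hinge +0.126·(-2.1−10) = -1.5246
  SO₂ term: 0.0053·64.0^0.26·exp(0.059·70-1.5246) = 0.2115
  Cl⁻ term: 0.01025·588.1^0.27·exp(0.036·70+0.049·-2.1) = 0.643
  r_corr = 0.2115 + 0.643 = 0.8545 μm/a
zinc: T≤10 °C ⇒ hinge +0.038·(-2.1−10) = -0.4598
  Pd branch = 0.0129·Pd^0.44·e^(0.046·RH+f) = 1.271 μm/a
  Sd branch = 0.0175·Sd^0.57·e^(0.008·RH+0.085·T) = 0.9712 μm/a
  r_corr = 1.271 + 0.9712 = 2.242 μm/a
Ordering by μm/a: zinc (2.24) > copper (0.855)

zinc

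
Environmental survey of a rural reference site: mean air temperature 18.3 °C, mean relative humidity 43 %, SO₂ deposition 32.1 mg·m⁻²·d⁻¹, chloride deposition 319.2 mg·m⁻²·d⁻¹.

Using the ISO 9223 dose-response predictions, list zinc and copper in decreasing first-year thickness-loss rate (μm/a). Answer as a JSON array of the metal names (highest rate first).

zinc: f(T) = -0.071·(T−10) [T>10 °C] = -0.5893
  Pd branch = 0.0129·Pd^0.44·e^(0.046·RH+f) = 0.238 μm/a
  Cl⁻ term: 0.0175·319.2^0.57·exp(0.008·43+0.085·18.3) = 3.128
  r_corr = 0.238 + 3.128 = 3.366 μm/a
copper: T>10 °C ⇒ hinge -0.080·(18.3−10) = -0.6640
  Pd branch = 0.0053·Pd^0.26·e^(0.059·RH+f) = 0.085 μm/a
  Cl⁻ term: 0.01025·319.2^0.27·exp(0.036·43+0.049·18.3) = 0.5605
  sum: 0.085 + 0.5605 → r_corr = 0.6455 μm/a
Ordering by μm/a: zinc (3.37) > copper (0.645)

["zinc", "copper"]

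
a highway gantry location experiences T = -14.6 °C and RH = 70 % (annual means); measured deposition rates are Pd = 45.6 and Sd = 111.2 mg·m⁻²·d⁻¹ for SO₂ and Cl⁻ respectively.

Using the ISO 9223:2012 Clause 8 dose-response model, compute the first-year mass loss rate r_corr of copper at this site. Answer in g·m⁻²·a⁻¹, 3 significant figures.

copper: T≤10 °C ⇒ hinge +0.126·(-14.6−10) = -3.0996
  SO₂ term: 0.0053·45.6^0.26·exp(0.059·70-3.0996) = 0.0401
  Sd branch = 0.01025·Sd^0.27·e^(0.036·RH+0.049·T) = 0.2223 μm/a
  sum: 0.0401 + 0.2223 → r_corr = 0.2624 μm/a
Convert to mass loss: 0.2624 μm/a × 8.96 g/cm³ = 2.351 g·m⁻²·a⁻¹

r_corr = 2.35 g·m⁻²·a⁻¹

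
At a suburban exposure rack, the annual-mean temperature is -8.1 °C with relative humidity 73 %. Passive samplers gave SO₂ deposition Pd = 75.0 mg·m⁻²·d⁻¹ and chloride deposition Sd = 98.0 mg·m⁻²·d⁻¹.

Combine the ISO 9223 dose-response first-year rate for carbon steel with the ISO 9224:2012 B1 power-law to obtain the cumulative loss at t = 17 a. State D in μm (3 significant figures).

carbon steel: T≤10 °C ⇒ hinge +0.150·(-8.1−10) = -2.7150
  SO₂ term: 1.77·75.0^0.52·exp(0.02·73-2.7150) = 4.764
  Cl⁻ term: 0.102·98.0^0.62·exp(0.033·73+0.04·-8.1) = 14.08
  r_corr = 4.764 + 14.08 = 18.85 μm/a
ISO 9224: D(t) = r_corr · t^b with b = 0.523 (carbon steel, B1)
  D(17) = 18.85 × 17^0.523 = 18.85 × 4.401 = 82.94 μm

D(17) = 82.9 μm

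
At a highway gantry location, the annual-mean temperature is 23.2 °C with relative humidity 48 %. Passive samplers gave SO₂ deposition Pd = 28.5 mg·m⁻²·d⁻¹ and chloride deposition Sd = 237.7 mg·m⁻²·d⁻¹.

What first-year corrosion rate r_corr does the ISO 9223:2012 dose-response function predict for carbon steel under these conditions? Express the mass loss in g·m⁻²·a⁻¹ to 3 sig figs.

r_corr = 395 g·m⁻²·a⁻¹

carbon steel: f(T) = -0.054·(T−10) [T>10 °C] = -0.7128
  SO₂ term: 1.77·28.5^0.52·exp(0.02·48-0.7128) = 12.94
  Sd branch = 0.102·Sd^0.62·e^(0.033·RH+0.04·T) = 37.38 μm/a
  sum: 12.94 + 37.38 → r_corr = 50.32 μm/a
Convert to mass loss: 50.32 μm/a × 7.85 g/cm³ = 395 g·m⁻²·a⁻¹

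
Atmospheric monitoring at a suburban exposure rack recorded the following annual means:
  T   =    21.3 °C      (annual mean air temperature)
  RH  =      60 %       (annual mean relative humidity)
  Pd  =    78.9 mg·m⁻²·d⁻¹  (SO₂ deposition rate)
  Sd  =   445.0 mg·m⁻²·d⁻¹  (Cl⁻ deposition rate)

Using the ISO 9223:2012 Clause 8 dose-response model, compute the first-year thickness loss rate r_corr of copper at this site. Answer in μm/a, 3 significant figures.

r_corr = 1.54 μm/a

copper: T>10 °C ⇒ hinge -0.080·(21.3−10) = -0.9040
  Pd branch = 0.0053·Pd^0.26·e^(0.059·RH+f) = 0.2303 μm/a
  Sd branch = 0.01025·Sd^0.27·e^(0.036·RH+0.049·T) = 1.31 μm/a
  r_corr = 0.2303 + 1.31 = 1.54 μm/a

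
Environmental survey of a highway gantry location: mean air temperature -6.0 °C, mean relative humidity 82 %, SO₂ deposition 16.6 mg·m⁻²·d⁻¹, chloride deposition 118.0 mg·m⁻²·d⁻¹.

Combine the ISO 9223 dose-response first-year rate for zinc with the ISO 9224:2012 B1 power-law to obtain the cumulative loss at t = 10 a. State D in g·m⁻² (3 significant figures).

zinc: T≤10 °C ⇒ hinge +0.038·(-6.0−10) = -0.6080
  Pd branch = 0.0129·Pd^0.44·e^(0.046·RH+f) = 1.051 μm/a
  Sd branch = 0.0175·Sd^0.57·e^(0.008·RH+0.085·T) = 0.3072 μm/a
  r_corr = 1.051 + 0.3072 = 1.358 μm/a
ISO 9224: D(t) = r_corr · t^b with b = 0.813 (zinc, B1)
  D(10) = 1.358 × 10^0.813 = 1.358 × 6.501 = 8.829 μm
  Mass loss = 8.829 μm × 7.14 g/cm³ = 63.04 g·m⁻²

D(10) = 63.0 g·m⁻²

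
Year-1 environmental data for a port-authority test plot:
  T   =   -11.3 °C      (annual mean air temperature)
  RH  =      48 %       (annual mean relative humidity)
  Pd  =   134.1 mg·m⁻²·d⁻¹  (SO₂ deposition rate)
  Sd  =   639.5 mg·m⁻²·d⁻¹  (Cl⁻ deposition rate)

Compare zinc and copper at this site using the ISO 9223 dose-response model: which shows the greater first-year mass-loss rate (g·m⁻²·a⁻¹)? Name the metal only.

zinc

zinc: T≤10 °C ⇒ hinge +0.038·(-11.3−10) = -0.8094
  sulphur-dioxide contribution → 0.4509 μm/a
  chloride contribution → 0.3908 μm/a
  total first-year rate 0.8417 μm/a
  mass loss = 0.8417 μm/a × 7.14 g/cm³ = 6.01 g·m⁻²·a⁻¹
copper: f(T) = +0.126·(T−10) [T≤10 °C] = -2.6838
  sulphur-dioxide contribution → 0.02197 μm/a
  chloride contribution → 0.1898 μm/a
  total first-year rate 0.2118 μm/a
  mass loss = 0.2118 μm/a × 8.96 g/cm³ = 1.897 g·m⁻²·a⁻¹
Ordering by g·m⁻²·a⁻¹: zinc (6.01) > copper (1.9)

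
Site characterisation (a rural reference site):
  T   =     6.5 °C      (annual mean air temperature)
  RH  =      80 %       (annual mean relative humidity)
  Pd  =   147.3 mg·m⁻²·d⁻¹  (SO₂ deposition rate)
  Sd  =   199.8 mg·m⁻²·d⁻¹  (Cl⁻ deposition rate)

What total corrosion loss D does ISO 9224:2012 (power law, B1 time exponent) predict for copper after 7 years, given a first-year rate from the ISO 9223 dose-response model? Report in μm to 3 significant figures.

D(7) = 8.97 μm

copper: T≤10 °C ⇒ hinge +0.126·(6.5−10) = -0.4410
  Pd branch = 0.0053·Pd^0.26·e^(0.059·RH+f) = 1.401 μm/a
  Cl⁻ term: 0.01025·199.8^0.27·exp(0.036·80+0.049·6.5) = 1.049
  r_corr = 1.401 + 1.049 = 2.45 μm/a
Power-law: D(7) = r_corr · 7^0.667
  D(7) = 2.45 × 7^0.667 = 2.45 × 3.662 = 8.972 μm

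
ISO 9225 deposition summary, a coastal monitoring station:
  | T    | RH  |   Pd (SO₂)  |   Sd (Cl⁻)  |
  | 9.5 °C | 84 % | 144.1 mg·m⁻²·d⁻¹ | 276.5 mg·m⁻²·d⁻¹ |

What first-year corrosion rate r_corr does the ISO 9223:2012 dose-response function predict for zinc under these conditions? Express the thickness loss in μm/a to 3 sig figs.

r_corr = 7.27 μm/a

zinc: temperature factor f = +0.038·(-0.5) = -0.0190
  SO₂ term: 0.0129·144.1^0.44·exp(0.046·84-0.0190) = 5.374
  Sd branch = 0.0175·Sd^0.57·e^(0.008·RH+0.085·T) = 1.894 μm/a
  r_corr = 5.374 + 1.894 = 7.267 μm/a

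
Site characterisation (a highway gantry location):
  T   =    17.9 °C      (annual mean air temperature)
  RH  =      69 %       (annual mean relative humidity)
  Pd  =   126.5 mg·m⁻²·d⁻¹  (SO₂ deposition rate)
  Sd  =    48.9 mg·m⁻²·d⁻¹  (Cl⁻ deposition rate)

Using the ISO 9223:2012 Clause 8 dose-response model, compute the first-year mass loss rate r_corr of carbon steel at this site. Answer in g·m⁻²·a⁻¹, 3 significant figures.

r_corr = 625 g·m⁻²·a⁻¹

carbon steel: f(T) = -0.054·(T−10) [T>10 °C] = -0.4266
  Pd branch = 1.77·Pd^0.52·e^(0.02·RH+f) = 56.9 μm/a
  Sd branch = 0.102·Sd^0.62·e^(0.033·RH+0.04·T) = 22.69 μm/a
  sum: 56.9 + 22.69 → r_corr = 79.59 μm/a
Convert to mass loss: 79.59 μm/a × 7.85 g/cm³ = 624.8 g·m⁻²·a⁻¹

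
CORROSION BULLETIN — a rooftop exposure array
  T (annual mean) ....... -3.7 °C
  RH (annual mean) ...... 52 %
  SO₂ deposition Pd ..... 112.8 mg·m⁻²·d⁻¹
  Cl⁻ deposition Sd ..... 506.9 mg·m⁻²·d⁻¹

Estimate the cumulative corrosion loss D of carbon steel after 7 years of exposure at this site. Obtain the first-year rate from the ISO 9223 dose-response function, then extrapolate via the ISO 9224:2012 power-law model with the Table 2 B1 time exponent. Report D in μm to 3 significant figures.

D(7) = 85.1 μm

carbon steel: f(T) = +0.150·(T−10) [T≤10 °C] = -2.0550
  Pd branch = 1.77·Pd^0.52·e^(0.02·RH+f) = 7.488 μm/a
  Sd branch = 0.102·Sd^0.62·e^(0.033·RH+0.04·T) = 23.26 μm/a
  r_corr = 7.488 + 23.26 = 30.75 μm/a
Power-law: D(7) = r_corr · 7^0.523
  D(7) = 30.75 × 7^0.523 = 30.75 × 2.767 = 85.08 μm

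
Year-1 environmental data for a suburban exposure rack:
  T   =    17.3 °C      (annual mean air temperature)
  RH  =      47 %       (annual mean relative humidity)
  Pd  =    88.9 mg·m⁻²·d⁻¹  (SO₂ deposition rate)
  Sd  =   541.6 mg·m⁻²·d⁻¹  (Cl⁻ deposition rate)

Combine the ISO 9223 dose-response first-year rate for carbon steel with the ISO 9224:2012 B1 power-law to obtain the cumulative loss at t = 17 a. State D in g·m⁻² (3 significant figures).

D(17) = 2.73e+03 g·m⁻²

carbon steel: temperature factor f = -0.054·(7.3) = -0.3942
  sulphur-dioxide contribution → 31.51 μm/a
  chloride contribution → 47.6 μm/a
  total first-year rate 79.11 μm/a
Power-law: D(17) = r_corr · 17^0.523
  D(17) = 79.11 × 17^0.523 = 79.11 × 4.401 = 348.1 μm
  Mass loss = 348.1 μm × 7.85 g/cm³ = 2733 g·m⁻²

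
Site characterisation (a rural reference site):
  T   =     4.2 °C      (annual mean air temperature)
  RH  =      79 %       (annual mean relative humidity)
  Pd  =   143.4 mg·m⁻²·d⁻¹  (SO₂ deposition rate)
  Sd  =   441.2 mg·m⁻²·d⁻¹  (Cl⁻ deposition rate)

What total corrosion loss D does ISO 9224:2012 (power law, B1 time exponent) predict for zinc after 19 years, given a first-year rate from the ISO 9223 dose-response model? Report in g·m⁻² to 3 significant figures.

D(19) = 391 g·m⁻²

zinc: f(T) = +0.038·(T−10) [T≤10 °C] = -0.2204
  SO₂ term: 0.0129·143.4^0.44·exp(0.046·79-0.2204) = 3.483
  Sd branch = 0.0175·Sd^0.57·e^(0.008·RH+0.085·T) = 1.514 μm/a
  r_corr = 3.483 + 1.514 = 4.997 μm/a
Long-term exponent b (ISO 9224 Table 2, B1) = 0.813
  D(19) = 4.997 × 19^0.813 = 4.997 × 10.96 = 54.74 μm
  Mass loss = 54.74 μm × 7.14 g/cm³ = 390.9 g·m⁻²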